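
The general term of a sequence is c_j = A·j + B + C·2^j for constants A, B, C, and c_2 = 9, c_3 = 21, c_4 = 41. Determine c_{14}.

32817

The three given values yield: 2A + B + 4C = 9; 3A + B + 8C = 21; 4A + B + 16C = 41.
Subtracting the first from the second: A + 4C = 12.
Subtracting the second from the third: A + 8C = 20.
Solving: C = 2, A = 4, then B = -7.
So c_j = 4·j + (-7) + 2·2^j; at j=14 this is 32817.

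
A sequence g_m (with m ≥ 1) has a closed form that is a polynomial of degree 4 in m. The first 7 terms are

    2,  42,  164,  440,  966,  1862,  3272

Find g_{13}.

33614

1st diffs: 40, 122, 276, 526, 896, 1410.
2nd diffs: 82, 154, 250, 370, 514.
3rd diffs: 72, 96, 120, 144.
4th diffs: 24, 24, 24 (constant).
Newton forward-difference form: g_m = 2 + 40·C(m-1,1) + 82·C(m-1,2) + 72·C(m-1,3) + 24·C(m-1,4).
At m = 13: m-1 = 12, so g_{13} = 2 + 480 + 5412 + 15840 + 11880 = 33614.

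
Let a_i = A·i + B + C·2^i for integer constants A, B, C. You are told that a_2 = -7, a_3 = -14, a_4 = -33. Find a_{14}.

At i = 2, 3, 4: 2A + B + 4C = -7; 3A + B + 8C = -14; 4A + B + 16C = -33.
Subtracting the first from the second: A + 4C = -7.
Subtracting the second from the third: A + 8C = -19.
Solving: C = -3, A = 5, then B = -5.
So a_i = 5·i + (-5) + (-3)·2^i; at i=14 this is -49087.

-49087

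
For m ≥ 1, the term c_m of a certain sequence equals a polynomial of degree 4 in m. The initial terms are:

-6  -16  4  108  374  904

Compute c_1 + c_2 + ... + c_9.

11934

1st diffs: -10, 20, 104, 266, 530.
2nd diffs: 30, 84, 162, 264.
3rd diffs: 54, 78, 102.
4th diffs: 24, 24 (constant).
Newton forward-difference form: c_m = -6 + (-10)·C(m-1,1) + 30·C(m-1,2) + 54·C(m-1,3) + 24·C(m-1,4).
Continuing: 1824, 3284, 5458.
Summing m = 1..9 (9 terms) gives 11934.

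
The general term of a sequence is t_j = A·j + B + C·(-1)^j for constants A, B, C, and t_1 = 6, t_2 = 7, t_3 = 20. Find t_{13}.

90

The three given values yield: A + B - C = 6; 2A + B + C = 7; 3A + B - C = 20.
Subtracting the first from the second: A + 2C = 1.
Subtracting the second from the third: A - 2C = 13.
Solving: C = -3, A = 7, then B = -4.
Hence t_{13} = 7·13 + (-4) + (-3)·(-1) = 90.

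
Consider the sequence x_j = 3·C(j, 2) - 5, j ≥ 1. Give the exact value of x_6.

40

C(6, 2) = 15, so x_6 = 40.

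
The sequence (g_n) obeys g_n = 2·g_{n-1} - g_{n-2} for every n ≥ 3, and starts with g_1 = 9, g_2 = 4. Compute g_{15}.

-61

Iterate the recurrence:
g_3 = -1  g_4 = -6  g_5 = -11  …  g_{12} = -46  g_{13} = -51  g_{14} = -56  g_{15} = -61.
(Characteristic roots are 1 and 1.)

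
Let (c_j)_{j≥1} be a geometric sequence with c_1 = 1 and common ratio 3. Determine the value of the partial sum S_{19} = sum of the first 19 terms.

c_j = 1·3^(j-1).
S = 1·(3^19 - 1)/(3 - 1) = 1·(1162261467 - 1)/(2) = 581130733.

581130733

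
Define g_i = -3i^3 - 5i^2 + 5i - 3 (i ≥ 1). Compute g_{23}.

-39034

g_{23} = -3·23^3 - 5·23^2 + 5·23 - 3 = -39034.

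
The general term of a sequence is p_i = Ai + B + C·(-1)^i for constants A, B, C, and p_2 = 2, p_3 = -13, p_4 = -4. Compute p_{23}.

At i = 2, 3, 4: 2A + B + C = 2; 3A + B - C = -13; 4A + B + C = -4.
Subtracting the first from the second: A - 2C = -15.
Subtracting the second from the third: A + 2C = 9.
Solving: C = 6, A = -3, then B = 2.
So p_i = -3·i + 2 + 6·(-1)^i; at i=23 this is -73.

-73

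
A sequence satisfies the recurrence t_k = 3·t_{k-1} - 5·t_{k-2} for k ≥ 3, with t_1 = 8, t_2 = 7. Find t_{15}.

t_3 = -19, t_4 = -92, t_5 = -181, …, t_{12} = -59267, t_{13} = -76456, t_{14} = 66967, t_{15} = 583181.

583181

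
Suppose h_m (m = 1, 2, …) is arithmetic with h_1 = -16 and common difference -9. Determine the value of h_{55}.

h_m = -16 + (m - 1)·(-9).
h_{55} = -16 + 54·(-9) = -502.

-502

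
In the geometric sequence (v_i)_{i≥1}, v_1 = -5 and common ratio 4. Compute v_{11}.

v_i = (-5)·4^(i-1).
v_{11} = (-5)·4^10 = -5242880.

-5242880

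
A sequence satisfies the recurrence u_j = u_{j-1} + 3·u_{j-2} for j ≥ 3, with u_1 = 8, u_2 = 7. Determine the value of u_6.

301

Compute successive terms:
u_3 = 31; u_4 = 52; u_5 = 145; u_6 = 301.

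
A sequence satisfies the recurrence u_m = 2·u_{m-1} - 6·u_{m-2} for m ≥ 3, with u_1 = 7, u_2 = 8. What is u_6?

512

u_3 = -26, u_4 = -100, u_5 = -44, u_6 = 512.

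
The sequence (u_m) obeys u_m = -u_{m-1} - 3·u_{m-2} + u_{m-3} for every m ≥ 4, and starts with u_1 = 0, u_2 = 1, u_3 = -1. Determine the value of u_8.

28

Iterate the recurrence:
u_4 = -2, u_5 = 6, u_6 = -1, u_7 = -19, u_8 = 28.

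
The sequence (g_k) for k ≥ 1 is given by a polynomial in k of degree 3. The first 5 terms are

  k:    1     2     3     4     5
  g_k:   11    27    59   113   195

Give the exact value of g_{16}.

1st diffs: 16, 32, 54, 82.
2nd diffs: 16, 22, 28.
3rd diffs: 6, 6 (constant).
Newton forward-difference form: g_k = 11 + 16·C(k-1,1) + 16·C(k-1,2) + 6·C(k-1,3).
At k = 16: k-1 = 15, so g_{16} = 11 + 240 + 1680 + 2730 = 4661.

4661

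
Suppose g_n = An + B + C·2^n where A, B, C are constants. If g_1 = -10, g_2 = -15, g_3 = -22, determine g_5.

-52

At n = 1, 2, 3: A + B + 2C = -10; 2A + B + 4C = -15; 3A + B + 8C = -22.
Subtracting the first from the second: A + 2C = -5.
Subtracting the second from the third: A + 4C = -7.
Solving: C = -1, A = -3, then B = -5.
Hence g_5 = -3·5 + (-5) + (-1)·32 = -52.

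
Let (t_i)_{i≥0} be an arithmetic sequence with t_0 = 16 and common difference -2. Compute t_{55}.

t_i = 16 + (i - 0)·(-2).
t_{55} = 16 + 55·(-2) = -94.

-94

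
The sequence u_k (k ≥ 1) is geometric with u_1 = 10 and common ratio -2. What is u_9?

2560

u_k = 10·(-2)^(k-1).
u_9 = 10·(-2)^8 = 2560.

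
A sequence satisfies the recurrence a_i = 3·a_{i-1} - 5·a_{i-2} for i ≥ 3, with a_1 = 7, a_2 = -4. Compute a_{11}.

-34472

Step forward from the initial values:
a_3 = -47;  a_4 = -121;  a_5 = -128;  a_6 = 221;  a_7 = 1303;  a_8 = 2804;  a_9 = 1897;  a_{10} = -8329;  a_{11} = -34472.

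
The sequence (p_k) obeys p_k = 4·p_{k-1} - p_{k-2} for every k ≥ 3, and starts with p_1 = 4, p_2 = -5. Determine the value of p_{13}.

-12796676

Step forward from the initial values:
p_3 = -24;  p_4 = -91;  p_5 = -340;  …;  p_{10} = -246181;  p_{11} = -918760;  p_{12} = -3428859;  p_{13} = -12796676.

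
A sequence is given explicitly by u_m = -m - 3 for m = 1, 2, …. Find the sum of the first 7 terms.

-49

Over m = 1..7: Σm = 28.
Total = (-1)·28 + (-3)·7 = -49.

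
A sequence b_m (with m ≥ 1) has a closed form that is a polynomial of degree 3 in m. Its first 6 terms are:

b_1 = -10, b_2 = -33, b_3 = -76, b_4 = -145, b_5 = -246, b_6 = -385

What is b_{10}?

1st diffs: -23, -43, -69, -101, -139.
2nd diffs: -20, -26, -32, -38.
3rd diffs: -6, -6, -6 (constant).
Newton forward-difference form: b_m = -10 + (-23)·C(m-1,1) + (-20)·C(m-1,2) + (-6)·C(m-1,3).
At m = 10: m-1 = 9, so b_{10} = -10 - 207 - 720 - 504 = -1441.

-1441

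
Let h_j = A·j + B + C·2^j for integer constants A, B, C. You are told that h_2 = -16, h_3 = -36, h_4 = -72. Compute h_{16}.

Plug in j = 2, 3, 4: 2A + B + 4C = -16; 3A + B + 8C = -36; 4A + B + 16C = -72.
Subtracting the first from the second: A + 4C = -20.
Subtracting the second from the third: A + 8C = -36.
Solving: C = -4, A = -4, then B = 8.
Therefore h_{16} = -64 + 8 + (-4)·65536 = -262200.

-262200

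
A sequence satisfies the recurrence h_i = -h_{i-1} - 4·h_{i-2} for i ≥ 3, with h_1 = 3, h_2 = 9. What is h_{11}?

-693

Applying the relation repeatedly:
h_3 = -21, h_4 = -15, h_5 = 99, h_6 = -39, h_7 = -357, h_8 = 513, h_9 = 915, h_{10} = -2967, h_{11} = -693.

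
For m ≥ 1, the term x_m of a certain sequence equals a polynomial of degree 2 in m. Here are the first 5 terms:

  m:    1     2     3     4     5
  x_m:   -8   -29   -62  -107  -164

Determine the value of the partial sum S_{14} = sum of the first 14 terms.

-6391

1st diffs: -21, -33, -45, -57.
2nd diffs: -12, -12, -12 (constant).
Newton forward-difference form: x_m = -8 + (-21)·C(m-1,1) + (-12)·C(m-1,2).
Continuing: …, -233, -314, -407, -512, …, x_{14} = -1217.
Summing m = 1..14 (14 terms) gives -6391.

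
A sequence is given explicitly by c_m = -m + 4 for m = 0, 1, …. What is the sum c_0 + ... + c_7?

4

Over m = 0..7: Σm = 28.
Total = (-1)·28 + (4)·8 = 4.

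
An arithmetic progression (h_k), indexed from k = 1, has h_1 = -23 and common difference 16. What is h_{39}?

h_k = -23 + (k - 1)·16.
h_{39} = -23 + 38·16 = 585.

585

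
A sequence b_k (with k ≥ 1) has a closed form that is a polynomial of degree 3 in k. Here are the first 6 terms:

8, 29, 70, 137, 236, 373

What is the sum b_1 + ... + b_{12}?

1st diffs: 21, 41, 67, 99, 137.
2nd diffs: 20, 26, 32, 38.
3rd diffs: 6, 6, 6 (constant).
So b_k = k^3 + 4k^2 + 2k + 1.
Continuing: …, 554, 785, 1072, 1421, …, b_{12} = 2329.
Summing k = 1..12 (12 terms) gives 8852.

8852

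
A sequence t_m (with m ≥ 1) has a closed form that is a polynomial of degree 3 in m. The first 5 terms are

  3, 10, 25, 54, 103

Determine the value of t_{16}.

3678

1st diffs: 7, 15, 29, 49.
2nd diffs: 8, 14, 20.
3rd diffs: 6, 6 (constant).
Newton forward-difference form: t_m = 3 + 7·C(m-1,1) + 8·C(m-1,2) + 6·C(m-1,3).
At m = 16: m-1 = 15, so t_{16} = 3 + 105 + 840 + 2730 = 3678.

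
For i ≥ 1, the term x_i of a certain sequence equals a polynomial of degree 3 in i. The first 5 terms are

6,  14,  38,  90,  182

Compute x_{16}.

1st diffs: 8, 24, 52, 92.
2nd diffs: 16, 28, 40.
3rd diffs: 12, 12 (constant).
Newton forward-difference form: x_i = 6 + 8·C(i-1,1) + 16·C(i-1,2) + 12·C(i-1,3).
At i = 16: i-1 = 15, so x_{16} = 6 + 120 + 1680 + 5460 = 7266.

7266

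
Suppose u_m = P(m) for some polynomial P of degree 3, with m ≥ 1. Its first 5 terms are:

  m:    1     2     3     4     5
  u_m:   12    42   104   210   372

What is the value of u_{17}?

11052

1st diffs: 30, 62, 106, 162.
2nd diffs: 32, 44, 56.
3rd diffs: 12, 12 (constant).
Newton forward-difference form: u_m = 12 + 30·C(m-1,1) + 32·C(m-1,2) + 12·C(m-1,3).
At m = 17: m-1 = 16, so u_{17} = 12 + 480 + 3840 + 6720 = 11052.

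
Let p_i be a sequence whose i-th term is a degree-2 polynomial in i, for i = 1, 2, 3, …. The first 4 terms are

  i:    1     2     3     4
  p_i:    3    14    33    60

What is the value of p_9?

1st diffs: 11, 19, 27.
2nd diffs: 8, 8 (constant).
Newton forward-difference form: p_i = 3 + 11·C(i-1,1) + 8·C(i-1,2).
At i = 9: i-1 = 8, so p_9 = 3 + 88 + 224 = 315.

315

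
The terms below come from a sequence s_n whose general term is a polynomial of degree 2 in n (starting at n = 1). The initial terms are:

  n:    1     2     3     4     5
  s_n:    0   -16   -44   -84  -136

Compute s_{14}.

-1144

1st diffs: -16, -28, -40, -52.
2nd diffs: -12, -12, -12 (constant).
Newton forward-difference form: s_n = (-16)·C(n-1,1) + (-12)·C(n-1,2).
At n = 14: n-1 = 13, so s_{14} = -208 - 936 = -1144.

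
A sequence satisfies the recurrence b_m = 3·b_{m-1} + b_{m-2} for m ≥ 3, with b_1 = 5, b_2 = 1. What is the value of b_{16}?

42321265

Step forward from the initial values:
b_3 = 8; b_4 = 25; b_5 = 83; …; b_{13} = 1174685; b_{14} = 3879721; b_{15} = 12813848; b_{16} = 42321265.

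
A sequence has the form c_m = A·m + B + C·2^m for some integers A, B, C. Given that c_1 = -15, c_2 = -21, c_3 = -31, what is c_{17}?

At m = 1, 2, 3: A + B + 2C = -15; 2A + B + 4C = -21; 3A + B + 8C = -31.
Subtracting the first from the second: A + 2C = -6.
Subtracting the second from the third: A + 4C = -10.
Solving: C = -2, A = -2, then B = -9.
So c_m = -2·m + (-9) + (-2)·2^m; at m=17 this is -262187.

-262187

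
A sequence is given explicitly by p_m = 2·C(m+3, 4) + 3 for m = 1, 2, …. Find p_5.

143

C(8, 4) = 70, so p_5 = 143.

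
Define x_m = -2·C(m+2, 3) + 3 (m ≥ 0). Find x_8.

-237

C(10, 3) = 120, so x_8 = -237.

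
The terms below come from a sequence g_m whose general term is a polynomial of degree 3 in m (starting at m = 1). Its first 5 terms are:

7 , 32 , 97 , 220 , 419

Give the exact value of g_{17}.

1st diffs: 25, 65, 123, 199.
2nd diffs: 40, 58, 76.
3rd diffs: 18, 18 (constant).
Newton forward-difference form: g_m = 7 + 25·C(m-1,1) + 40·C(m-1,2) + 18·C(m-1,3).
At m = 17: m-1 = 16, so g_{17} = 7 + 400 + 4800 + 10080 = 15287.

15287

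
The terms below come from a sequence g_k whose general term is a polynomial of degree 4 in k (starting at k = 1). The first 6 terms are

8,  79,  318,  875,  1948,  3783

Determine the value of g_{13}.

1st diffs: 71, 239, 557, 1073, 1835.
2nd diffs: 168, 318, 516, 762.
3rd diffs: 150, 198, 246.
4th diffs: 48, 48 (constant).
So g_k = 2k^4 + 5k^3 + 4k^2 - 6k + 3.
Evaluating at k = 13 gives g_{13} = 68708.

68708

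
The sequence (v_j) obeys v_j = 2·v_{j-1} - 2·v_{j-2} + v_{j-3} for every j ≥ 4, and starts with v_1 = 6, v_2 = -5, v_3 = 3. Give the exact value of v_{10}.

22

Compute successive terms:
v_4 = 22;  v_5 = 33;  v_6 = 25;  v_7 = 6;  v_8 = -5;  v_9 = 3;  v_{10} = 22.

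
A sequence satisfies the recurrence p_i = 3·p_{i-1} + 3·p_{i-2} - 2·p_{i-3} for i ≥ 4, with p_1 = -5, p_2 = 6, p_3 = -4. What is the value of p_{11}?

78792

Applying the relation repeatedly:
p_4 = 16;  p_5 = 24;  p_6 = 128;  p_7 = 424;  p_8 = 1608;  p_9 = 5840;  p_{10} = 21496;  p_{11} = 78792.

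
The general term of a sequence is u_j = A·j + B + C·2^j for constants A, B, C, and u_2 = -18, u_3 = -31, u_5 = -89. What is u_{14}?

The three given values yield: 2A + B + 4C = -18; 3A + B + 8C = -31; 5A + B + 32C = -89.
Subtracting the first from the second: A + 4C = -13.
Subtracting the second from the third: 2A + 24C = -58.
Solving: C = -2, A = -5, then B = 0.
Hence u_{14} = -5·14 + 0 + (-2)·16384 = -32838.

-32838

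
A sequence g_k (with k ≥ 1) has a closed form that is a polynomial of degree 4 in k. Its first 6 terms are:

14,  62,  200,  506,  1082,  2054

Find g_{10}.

13262

1st diffs: 48, 138, 306, 576, 972.
2nd diffs: 90, 168, 270, 396.
3rd diffs: 78, 102, 126.
4th diffs: 24, 24 (constant).
Newton forward-difference form: g_k = 14 + 48·C(k-1,1) + 90·C(k-1,2) + 78·C(k-1,3) + 24·C(k-1,4).
At k = 10: k-1 = 9, so g_{10} = 14 + 432 + 3240 + 6552 + 3024 = 13262.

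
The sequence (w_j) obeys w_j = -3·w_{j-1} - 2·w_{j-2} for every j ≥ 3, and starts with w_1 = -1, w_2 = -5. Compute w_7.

377

Compute successive terms:
w_3 = 17;  w_4 = -41;  w_5 = 89;  w_6 = -185;  w_7 = 377.
(Characteristic roots are -1 and -2.)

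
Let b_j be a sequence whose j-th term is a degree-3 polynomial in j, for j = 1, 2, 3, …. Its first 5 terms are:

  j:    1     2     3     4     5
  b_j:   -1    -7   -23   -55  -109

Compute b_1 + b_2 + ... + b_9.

1st diffs: -6, -16, -32, -54.
2nd diffs: -10, -16, -22.
3rd diffs: -6, -6 (constant).
So b_j = -j^3 + j^2 - 2j + 1.
Continuing: -191, -307, -463, -665.
Summing j = 1..9 (9 terms) gives -1821.

-1821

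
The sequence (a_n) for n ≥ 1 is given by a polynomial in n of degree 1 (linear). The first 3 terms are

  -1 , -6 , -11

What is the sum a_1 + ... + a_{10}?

1st diffs: -5, -5 (constant).
So a_n = -5n + 4.
Continuing: …, -16, -21, -26, -31, …, a_{10} = -46.
Summing n = 1..10 (10 terms) gives -235.

-235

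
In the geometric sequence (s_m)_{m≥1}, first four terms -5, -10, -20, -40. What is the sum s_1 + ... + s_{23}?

Common ratio r = 2.
s_m = (-5)·2^(m-1).
S = (-5)·(2^23 - 1)/(2 - 1) = (-5)·(8388608 - 1)/(1) = -41943035.

-41943035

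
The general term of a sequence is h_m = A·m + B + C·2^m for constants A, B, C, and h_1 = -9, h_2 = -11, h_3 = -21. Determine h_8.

Plug in m = 1, 2, 3: A + B + 2C = -9; 2A + B + 4C = -11; 3A + B + 8C = -21.
Subtracting the first from the second: A + 2C = -2.
Subtracting the second from the third: A + 4C = -10.
Solving: C = -4, A = 6, then B = -7.
Therefore h_8 = 48 + (-7) + (-4)·256 = -983.

-983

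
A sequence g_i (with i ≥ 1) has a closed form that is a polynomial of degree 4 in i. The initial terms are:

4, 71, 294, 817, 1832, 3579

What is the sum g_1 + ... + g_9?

39744

1st diffs: 67, 223, 523, 1015, 1747.
2nd diffs: 156, 300, 492, 732.
3rd diffs: 144, 192, 240.
4th diffs: 48, 48 (constant).
So g_i = 2i^4 + 4i^3 + 4i^2 - 3i - 3.
Continuing: 6346, 10469, 16332.
Summing i = 1..9 (9 terms) gives 39744.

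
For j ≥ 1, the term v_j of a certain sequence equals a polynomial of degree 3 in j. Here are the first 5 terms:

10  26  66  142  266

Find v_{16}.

8230

1st diffs: 16, 40, 76, 124.
2nd diffs: 24, 36, 48.
3rd diffs: 12, 12 (constant).
Newton forward-difference form: v_j = 10 + 16·C(j-1,1) + 24·C(j-1,2) + 12·C(j-1,3).
At j = 16: j-1 = 15, so v_{16} = 10 + 240 + 2520 + 5460 = 8230.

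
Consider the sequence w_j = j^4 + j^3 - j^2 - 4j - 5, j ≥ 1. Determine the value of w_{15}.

53710

w_{15} = 1·15^4 + 1·15^3 - 1·15^2 - 4·15 - 5 = 53710.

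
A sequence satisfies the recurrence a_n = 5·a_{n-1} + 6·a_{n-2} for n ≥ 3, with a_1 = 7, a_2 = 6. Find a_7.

Compute successive terms:
a_3 = 72; a_4 = 396; a_5 = 2412; a_6 = 14436; a_7 = 86652.
(Characteristic roots are 6 and -1.)

86652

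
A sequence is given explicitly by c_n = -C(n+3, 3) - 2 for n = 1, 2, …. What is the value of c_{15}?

C(18, 3) = 816, so c_{15} = -818.

-818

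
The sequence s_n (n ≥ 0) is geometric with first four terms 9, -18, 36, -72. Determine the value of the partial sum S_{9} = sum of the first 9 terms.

1539

Common ratio r = -2.
s_n = 9·(-2)^(n-0).
S = 9·((-2)^9 - 1)/(-2 - 1) = 9·(-512 - 1)/(-3) = 1539.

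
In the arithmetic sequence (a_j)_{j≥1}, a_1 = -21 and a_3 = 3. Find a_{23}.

243

Common difference d = (3 - (-21)) / (3 - 1) = 12.
a_j = -21 + (j - 1)·12.
a_{23} = -21 + 22·12 = 243.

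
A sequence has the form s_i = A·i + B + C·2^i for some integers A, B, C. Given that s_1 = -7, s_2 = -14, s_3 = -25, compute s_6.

-146

Write the equations: A + B + 2C = -7; 2A + B + 4C = -14; 3A + B + 8C = -25.
Subtracting the first from the second: A + 2C = -7.
Subtracting the second from the third: A + 4C = -11.
Solving: C = -2, A = -3, then B = 0.
Hence s_6 = -3·6 + 0 + (-2)·64 = -146.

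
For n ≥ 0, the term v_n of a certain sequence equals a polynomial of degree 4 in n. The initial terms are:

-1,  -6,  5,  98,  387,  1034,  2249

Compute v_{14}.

73457

1st diffs: -5, 11, 93, 289, 647, 1215.
2nd diffs: 16, 82, 196, 358, 568.
3rd diffs: 66, 114, 162, 210.
4th diffs: 48, 48, 48 (constant).
Newton forward-difference form: v_n = -1 + (-5)·C(n,1) + 16·C(n,2) + 66·C(n,3) + 48·C(n,4).
At n = 14: n = 14, so v_{14} = -1 - 70 + 1456 + 24024 + 48048 = 73457.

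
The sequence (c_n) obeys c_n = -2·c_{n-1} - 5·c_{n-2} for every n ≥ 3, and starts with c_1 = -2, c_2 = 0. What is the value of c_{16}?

Step forward from the initial values:
c_3 = 10, c_4 = -20, c_5 = -10, …, c_{13} = -13210, c_{14} = -51480, c_{15} = 169010, c_{16} = -80620.

-80620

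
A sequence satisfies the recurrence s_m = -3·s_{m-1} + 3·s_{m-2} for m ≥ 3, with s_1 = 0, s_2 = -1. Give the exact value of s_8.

Compute successive terms:
s_3 = 3  s_4 = -12  s_5 = 45  s_6 = -171  s_7 = 648  s_8 = -2457.

-2457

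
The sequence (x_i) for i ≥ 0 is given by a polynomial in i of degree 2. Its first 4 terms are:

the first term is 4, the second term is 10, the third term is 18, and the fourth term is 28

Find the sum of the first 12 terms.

884

1st diffs: 6, 8, 10.
2nd diffs: 2, 2 (constant).
Newton forward-difference form: x_i = 4 + 6·C(i,1) + 2·C(i,2).
Continuing: …, 40, 54, 70, 88, …, x_{11} = 180.
Summing i = 0..11 (12 terms) gives 884.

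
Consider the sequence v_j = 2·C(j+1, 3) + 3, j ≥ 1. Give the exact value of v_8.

C(9, 3) = 84, so v_8 = 171.

171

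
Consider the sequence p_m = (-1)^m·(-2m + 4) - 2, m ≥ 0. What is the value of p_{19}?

32

(-1)^19 = -1; -2m + 4 at m=19 is -34; so p_{19} = 32.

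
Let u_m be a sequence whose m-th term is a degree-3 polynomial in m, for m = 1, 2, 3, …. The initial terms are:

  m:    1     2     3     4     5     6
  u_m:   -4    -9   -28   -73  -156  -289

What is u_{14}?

1st diffs: -5, -19, -45, -83, -133.
2nd diffs: -14, -26, -38, -50.
3rd diffs: -12, -12, -12 (constant).
Newton forward-difference form: u_m = -4 + (-5)·C(m-1,1) + (-14)·C(m-1,2) + (-12)·C(m-1,3).
At m = 14: m-1 = 13, so u_{14} = -4 - 65 - 1092 - 3432 = -4593.

-4593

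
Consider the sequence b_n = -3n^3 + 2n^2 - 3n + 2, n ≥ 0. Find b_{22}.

-31040

b_{22} = -3·22^3 + 2·22^2 - 3·22 + 2 = -31040.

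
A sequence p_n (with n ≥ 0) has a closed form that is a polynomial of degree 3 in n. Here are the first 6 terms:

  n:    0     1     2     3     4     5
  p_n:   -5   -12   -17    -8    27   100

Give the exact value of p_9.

1012

1st diffs: -7, -5, 9, 35, 73.
2nd diffs: 2, 14, 26, 38.
3rd diffs: 12, 12, 12 (constant).
So p_n = 2n^3 - 5n^2 - 4n - 5.
Evaluating at n = 9 gives p_9 = 1012.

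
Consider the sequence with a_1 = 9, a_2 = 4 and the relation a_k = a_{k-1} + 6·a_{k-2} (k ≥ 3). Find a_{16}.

a_3 = 58  a_4 = 82  a_5 = 430  …  a_{13} = 2357182  a_{14} = 6977338  a_{15} = 21120430  a_{16} = 62984458.
(Characteristic roots are 3 and -2.)

62984458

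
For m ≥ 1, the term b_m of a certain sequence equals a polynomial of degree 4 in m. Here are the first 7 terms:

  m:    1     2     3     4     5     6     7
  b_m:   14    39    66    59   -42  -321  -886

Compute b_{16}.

1st diffs: 25, 27, -7, -101, -279, -565.
2nd diffs: 2, -34, -94, -178, -286.
3rd diffs: -36, -60, -84, -108.
4th diffs: -24, -24, -24 (constant).
So b_m = -m^4 + 4m^3 + 2m^2 + 6m + 3.
Evaluating at m = 16 gives b_{16} = -48541.

-48541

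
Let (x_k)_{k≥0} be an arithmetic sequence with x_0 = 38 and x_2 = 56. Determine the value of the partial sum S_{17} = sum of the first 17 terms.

Common difference d = (56 - 38) / (2 - 0) = 9.
x_k = 38 + (k - 0)·9.
x_{16} = 182; S = 17·(38 + 182)/2 = 1870.

1870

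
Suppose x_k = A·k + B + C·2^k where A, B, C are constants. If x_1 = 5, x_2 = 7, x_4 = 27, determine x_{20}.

2097115

Plug in k = 1, 2, 4: A + B + 2C = 5; 2A + B + 4C = 7; 4A + B + 16C = 27.
Subtracting the first from the second: A + 2C = 2.
Subtracting the second from the third: 2A + 12C = 20.
Solving: C = 2, A = -2, then B = 3.
So x_k = -2·k + 3 + 2·2^k; at k=20 this is 2097115.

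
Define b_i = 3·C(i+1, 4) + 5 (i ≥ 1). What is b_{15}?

C(16, 4) = 1820, so b_{15} = 5465.

5465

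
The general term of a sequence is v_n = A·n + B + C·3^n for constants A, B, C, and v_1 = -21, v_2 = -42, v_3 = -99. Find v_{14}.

Write the equations: A + B + 3C = -21; 2A + B + 9C = -42; 3A + B + 27C = -99.
Subtracting the first from the second: A + 6C = -21.
Subtracting the second from the third: A + 18C = -57.
Solving: C = -3, A = -3, then B = -9.
Therefore v_{14} = -42 + (-9) + (-3)·4782969 = -14348958.

-14348958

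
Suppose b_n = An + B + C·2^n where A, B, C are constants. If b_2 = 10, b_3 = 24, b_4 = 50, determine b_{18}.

Plug in n = 2, 3, 4: 2A + B + 4C = 10; 3A + B + 8C = 24; 4A + B + 16C = 50.
Subtracting the first from the second: A + 4C = 14.
Subtracting the second from the third: A + 8C = 26.
Solving: C = 3, A = 2, then B = -6.
Hence b_{18} = 2·18 + (-6) + 3·262144 = 786462.

786462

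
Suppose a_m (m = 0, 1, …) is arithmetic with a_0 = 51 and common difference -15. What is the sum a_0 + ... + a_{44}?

a_m = 51 + (m - 0)·(-15).
a_{44} = -609; S = 45·(51 + (-609))/2 = -12555.

-12555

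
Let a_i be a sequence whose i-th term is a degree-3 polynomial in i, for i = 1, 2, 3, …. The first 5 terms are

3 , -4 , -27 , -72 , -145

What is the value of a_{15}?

-3735

1st diffs: -7, -23, -45, -73.
2nd diffs: -16, -22, -28.
3rd diffs: -6, -6 (constant).
Newton forward-difference form: a_i = 3 + (-7)·C(i-1,1) + (-16)·C(i-1,2) + (-6)·C(i-1,3).
At i = 15: i-1 = 14, so a_{15} = 3 - 98 - 1456 - 2184 = -3735.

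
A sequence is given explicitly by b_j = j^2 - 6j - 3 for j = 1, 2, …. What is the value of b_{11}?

b_{11} = 1·11^2 - 6·11 - 3 = 52.

52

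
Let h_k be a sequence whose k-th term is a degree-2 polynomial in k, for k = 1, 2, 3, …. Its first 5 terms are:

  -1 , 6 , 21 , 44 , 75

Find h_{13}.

611

1st diffs: 7, 15, 23, 31.
2nd diffs: 8, 8, 8 (constant).
Newton forward-difference form: h_k = -1 + 7·C(k-1,1) + 8·C(k-1,2).
At k = 13: k-1 = 12, so h_{13} = -1 + 84 + 528 = 611.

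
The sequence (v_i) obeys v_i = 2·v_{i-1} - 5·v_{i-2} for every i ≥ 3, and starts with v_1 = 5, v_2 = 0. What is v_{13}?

33025

Step forward from the initial values:
v_3 = -25;  v_4 = -50;  v_5 = 25;  …;  v_{10} = -4200;  v_{11} = 8975;  v_{12} = 38950;  v_{13} = 33025.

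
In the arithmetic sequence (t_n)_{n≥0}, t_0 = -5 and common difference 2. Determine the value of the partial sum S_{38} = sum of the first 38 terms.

t_n = -5 + (n - 0)·2.
t_{37} = 69; S = 38·(-5 + 69)/2 = 1216.

1216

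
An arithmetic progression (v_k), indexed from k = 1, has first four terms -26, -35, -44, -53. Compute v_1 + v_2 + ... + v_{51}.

Common difference d = -9.
v_k = -26 + (k - 1)·(-9).
v_{51} = -476; S = 51·(-26 + (-476))/2 = -12801.

-12801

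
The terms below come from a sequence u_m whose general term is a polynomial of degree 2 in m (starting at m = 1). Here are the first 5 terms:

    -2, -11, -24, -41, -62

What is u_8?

1st diffs: -9, -13, -17, -21.
2nd diffs: -4, -4, -4 (constant).
Newton forward-difference form: u_m = -2 + (-9)·C(m-1,1) + (-4)·C(m-1,2).
At m = 8: m-1 = 7, so u_8 = -2 - 63 - 84 = -149.

-149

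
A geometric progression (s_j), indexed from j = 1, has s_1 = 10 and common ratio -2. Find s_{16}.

-327680

s_j = 10·(-2)^(j-1).
s_{16} = 10·(-2)^15 = -327680.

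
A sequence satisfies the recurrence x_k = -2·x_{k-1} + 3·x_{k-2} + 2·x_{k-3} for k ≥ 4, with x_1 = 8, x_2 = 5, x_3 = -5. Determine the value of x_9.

-6071

Step forward from the initial values:
x_4 = 41;  x_5 = -87;  x_6 = 287;  x_7 = -753;  x_8 = 2193;  x_9 = -6071.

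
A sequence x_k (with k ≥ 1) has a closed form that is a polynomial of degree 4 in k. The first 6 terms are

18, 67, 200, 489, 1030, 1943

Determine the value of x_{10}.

12555

1st diffs: 49, 133, 289, 541, 913.
2nd diffs: 84, 156, 252, 372.
3rd diffs: 72, 96, 120.
4th diffs: 24, 24 (constant).
So x_k = k^4 + 2k^3 + 5k^2 + 5k + 5.
Evaluating at k = 10 gives x_{10} = 12555.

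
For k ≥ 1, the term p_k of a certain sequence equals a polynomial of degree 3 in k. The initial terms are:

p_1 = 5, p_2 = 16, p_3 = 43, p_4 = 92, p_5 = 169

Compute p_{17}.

5461

1st diffs: 11, 27, 49, 77.
2nd diffs: 16, 22, 28.
3rd diffs: 6, 6 (constant).
Newton forward-difference form: p_k = 5 + 11·C(k-1,1) + 16·C(k-1,2) + 6·C(k-1,3).
At k = 17: k-1 = 16, so p_{17} = 5 + 176 + 1920 + 3360 = 5461.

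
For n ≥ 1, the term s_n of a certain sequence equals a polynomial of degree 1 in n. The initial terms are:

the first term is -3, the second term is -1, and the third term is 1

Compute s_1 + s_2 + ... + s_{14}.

140

1st diffs: 2, 2 (constant).
So s_n = 2n - 5.
Continuing: …, 3, 5, 7, 9, …, s_{14} = 23.
Summing n = 1..14 (14 terms) gives 140.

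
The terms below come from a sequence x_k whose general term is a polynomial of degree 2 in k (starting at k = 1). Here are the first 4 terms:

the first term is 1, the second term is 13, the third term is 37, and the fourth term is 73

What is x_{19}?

1st diffs: 12, 24, 36.
2nd diffs: 12, 12 (constant).
So x_k = 6k^2 - 6k + 1.
Evaluating at k = 19 gives x_{19} = 2053.

2053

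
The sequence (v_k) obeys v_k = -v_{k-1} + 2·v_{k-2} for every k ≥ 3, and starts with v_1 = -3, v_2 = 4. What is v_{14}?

v_3 = -10;  v_4 = 18;  v_5 = -38;  …;  v_{11} = -2390;  v_{12} = 4778;  v_{13} = -9558;  v_{14} = 19114.
(Characteristic roots are 1 and -2.)

19114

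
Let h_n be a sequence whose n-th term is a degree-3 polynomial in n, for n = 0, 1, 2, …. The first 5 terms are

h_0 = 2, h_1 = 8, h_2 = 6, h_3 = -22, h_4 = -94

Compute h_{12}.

-4414

1st diffs: 6, -2, -28, -72.
2nd diffs: -8, -26, -44.
3rd diffs: -18, -18 (constant).
So h_n = -3n^3 + 5n^2 + 4n + 2.
Evaluating at n = 12 gives h_{12} = -4414.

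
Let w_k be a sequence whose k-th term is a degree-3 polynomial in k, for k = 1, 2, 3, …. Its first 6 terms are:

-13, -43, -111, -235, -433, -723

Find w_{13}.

1st diffs: -30, -68, -124, -198, -290.
2nd diffs: -38, -56, -74, -92.
3rd diffs: -18, -18, -18 (constant).
Newton forward-difference form: w_k = -13 + (-30)·C(k-1,1) + (-38)·C(k-1,2) + (-18)·C(k-1,3).
At k = 13: k-1 = 12, so w_{13} = -13 - 360 - 2508 - 3960 = -6841.

-6841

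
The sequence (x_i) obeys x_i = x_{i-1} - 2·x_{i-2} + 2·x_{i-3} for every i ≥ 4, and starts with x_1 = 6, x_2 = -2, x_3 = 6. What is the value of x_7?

6

Compute successive terms:
x_4 = 22  x_5 = 6  x_6 = -26  x_7 = 6.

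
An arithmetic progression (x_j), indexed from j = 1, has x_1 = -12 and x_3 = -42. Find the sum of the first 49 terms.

-18228

Common difference d = (-42 - (-12)) / (3 - 1) = -15.
x_j = -12 + (j - 1)·(-15).
x_{49} = -732; S = 49·(-12 + (-732))/2 = -18228.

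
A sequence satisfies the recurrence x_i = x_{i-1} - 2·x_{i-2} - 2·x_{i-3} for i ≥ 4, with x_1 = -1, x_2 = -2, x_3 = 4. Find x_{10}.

282

x_4 = 10, x_5 = 6, x_6 = -22, x_7 = -54, x_8 = -22, x_9 = 130, x_{10} = 282.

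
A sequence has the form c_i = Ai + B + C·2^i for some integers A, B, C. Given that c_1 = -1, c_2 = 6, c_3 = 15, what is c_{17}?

131149

Write the equations: A + B + 2C = -1; 2A + B + 4C = 6; 3A + B + 8C = 15.
Subtracting the first from the second: A + 2C = 7.
Subtracting the second from the third: A + 4C = 9.
Solving: C = 1, A = 5, then B = -8.
So c_i = 5·i + (-8) + 1·2^i; at i=17 this is 131149.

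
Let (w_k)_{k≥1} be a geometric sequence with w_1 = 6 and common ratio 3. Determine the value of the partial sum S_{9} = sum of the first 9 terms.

w_k = 6·3^(k-1).
S = 6·(3^9 - 1)/(3 - 1) = 6·(19683 - 1)/(2) = 59046.

59046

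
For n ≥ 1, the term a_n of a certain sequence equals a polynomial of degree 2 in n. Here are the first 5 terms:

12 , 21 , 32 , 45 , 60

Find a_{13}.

1st diffs: 9, 11, 13, 15.
2nd diffs: 2, 2, 2 (constant).
Newton forward-difference form: a_n = 12 + 9·C(n-1,1) + 2·C(n-1,2).
At n = 13: n-1 = 12, so a_{13} = 12 + 108 + 132 = 252.

252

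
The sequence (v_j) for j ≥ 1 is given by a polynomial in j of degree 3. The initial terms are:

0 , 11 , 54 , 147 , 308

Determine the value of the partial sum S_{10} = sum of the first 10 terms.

8115

1st diffs: 11, 43, 93, 161.
2nd diffs: 32, 50, 68.
3rd diffs: 18, 18 (constant).
Newton forward-difference form: v_j = 11·C(j-1,1) + 32·C(j-1,2) + 18·C(j-1,3).
Continuing: …, 555, 906, 1379, 1992, …, v_{10} = 2763.
Summing j = 1..10 (10 terms) gives 8115.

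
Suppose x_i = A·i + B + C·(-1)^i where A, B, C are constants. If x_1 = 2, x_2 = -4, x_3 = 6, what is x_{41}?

At i = 1, 2, 3: A + B - C = 2; 2A + B + C = -4; 3A + B - C = 6.
Subtracting the first from the second: A + 2C = -6.
Subtracting the second from the third: A - 2C = 10.
Solving: C = -4, A = 2, then B = -4.
Hence x_{41} = 2·41 + (-4) + (-4)·(-1) = 82.

82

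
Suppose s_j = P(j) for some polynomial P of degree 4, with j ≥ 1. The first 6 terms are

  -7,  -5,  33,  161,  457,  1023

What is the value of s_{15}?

46977

1st diffs: 2, 38, 128, 296, 566.
2nd diffs: 36, 90, 168, 270.
3rd diffs: 54, 78, 102.
4th diffs: 24, 24 (constant).
Newton forward-difference form: s_j = -7 + 2·C(j-1,1) + 36·C(j-1,2) + 54·C(j-1,3) + 24·C(j-1,4).
At j = 15: j-1 = 14, so s_{15} = -7 + 28 + 3276 + 19656 + 24024 = 46977.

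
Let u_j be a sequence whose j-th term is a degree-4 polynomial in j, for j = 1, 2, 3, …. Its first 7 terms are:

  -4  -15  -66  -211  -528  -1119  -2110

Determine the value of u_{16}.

-61699

1st diffs: -11, -51, -145, -317, -591, -991.
2nd diffs: -40, -94, -172, -274, -400.
3rd diffs: -54, -78, -102, -126.
4th diffs: -24, -24, -24 (constant).
Newton forward-difference form: u_j = -4 + (-11)·C(j-1,1) + (-40)·C(j-1,2) + (-54)·C(j-1,3) + (-24)·C(j-1,4).
At j = 16: j-1 = 15, so u_{16} = -4 - 165 - 4200 - 24570 - 32760 = -61699.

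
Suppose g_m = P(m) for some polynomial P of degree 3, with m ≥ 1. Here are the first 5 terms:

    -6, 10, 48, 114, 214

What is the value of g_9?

1st diffs: 16, 38, 66, 100.
2nd diffs: 22, 28, 34.
3rd diffs: 6, 6 (constant).
Newton forward-difference form: g_m = -6 + 16·C(m-1,1) + 22·C(m-1,2) + 6·C(m-1,3).
At m = 9: m-1 = 8, so g_9 = -6 + 128 + 616 + 336 = 1074.

1074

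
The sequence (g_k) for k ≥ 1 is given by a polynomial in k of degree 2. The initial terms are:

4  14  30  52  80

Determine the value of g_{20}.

1220

1st diffs: 10, 16, 22, 28.
2nd diffs: 6, 6, 6 (constant).
Newton forward-difference form: g_k = 4 + 10·C(k-1,1) + 6·C(k-1,2).
At k = 20: k-1 = 19, so g_{20} = 4 + 190 + 1026 = 1220.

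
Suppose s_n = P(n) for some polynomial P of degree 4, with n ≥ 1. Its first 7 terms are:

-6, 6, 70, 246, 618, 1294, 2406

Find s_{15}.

50758

1st diffs: 12, 64, 176, 372, 676, 1112.
2nd diffs: 52, 112, 196, 304, 436.
3rd diffs: 60, 84, 108, 132.
4th diffs: 24, 24, 24 (constant).
So s_n = n^4 + n^2 - 6n - 2.
Evaluating at n = 15 gives s_{15} = 50758.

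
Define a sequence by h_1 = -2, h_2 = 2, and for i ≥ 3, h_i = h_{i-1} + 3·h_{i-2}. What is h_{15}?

-19876

Applying the relation repeatedly:
h_3 = -4; h_4 = 2; h_5 = -10; …; h_{12} = -1588; h_{13} = -3778; h_{14} = -8542; h_{15} = -19876.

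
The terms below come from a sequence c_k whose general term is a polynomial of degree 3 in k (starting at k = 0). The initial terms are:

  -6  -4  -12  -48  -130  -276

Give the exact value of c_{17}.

1st diffs: 2, -8, -36, -82, -146.
2nd diffs: -10, -28, -46, -64.
3rd diffs: -18, -18, -18 (constant).
Newton forward-difference form: c_k = -6 + 2·C(k,1) + (-10)·C(k,2) + (-18)·C(k,3).
At k = 17: k = 17, so c_{17} = -6 + 34 - 1360 - 12240 = -13572.

-13572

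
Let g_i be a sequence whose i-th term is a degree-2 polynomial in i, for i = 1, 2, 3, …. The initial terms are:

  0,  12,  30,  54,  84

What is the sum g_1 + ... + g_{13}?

1st diffs: 12, 18, 24, 30.
2nd diffs: 6, 6, 6 (constant).
Newton forward-difference form: g_i = 12·C(i-1,1) + 6·C(i-1,2).
Continuing: …, 120, 162, 210, 264, …, g_{13} = 540.
Summing i = 1..13 (13 terms) gives 2652.

2652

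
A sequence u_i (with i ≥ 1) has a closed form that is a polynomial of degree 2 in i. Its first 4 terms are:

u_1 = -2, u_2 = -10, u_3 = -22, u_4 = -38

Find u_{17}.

1st diffs: -8, -12, -16.
2nd diffs: -4, -4 (constant).
Newton forward-difference form: u_i = -2 + (-8)·C(i-1,1) + (-4)·C(i-1,2).
At i = 17: i-1 = 16, so u_{17} = -2 - 128 - 480 = -610.

-610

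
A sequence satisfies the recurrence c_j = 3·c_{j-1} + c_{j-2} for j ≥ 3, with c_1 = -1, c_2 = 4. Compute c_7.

1331

Applying the relation repeatedly:
c_3 = 11  c_4 = 37  c_5 = 122  c_6 = 403  c_7 = 1331.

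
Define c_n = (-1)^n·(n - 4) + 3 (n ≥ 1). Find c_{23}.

-16

(-1)^23 = -1; n - 4 at n=23 is 19; so c_{23} = -16.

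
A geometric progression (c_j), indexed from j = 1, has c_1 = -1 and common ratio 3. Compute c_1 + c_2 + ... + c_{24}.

-141214768240

c_j = (-1)·3^(j-1).
S = (-1)·(3^24 - 1)/(3 - 1) = (-1)·(282429536481 - 1)/(2) = -141214768240.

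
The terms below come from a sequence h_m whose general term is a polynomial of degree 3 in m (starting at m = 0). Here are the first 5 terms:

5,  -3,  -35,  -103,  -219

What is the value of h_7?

1st diffs: -8, -32, -68, -116.
2nd diffs: -24, -36, -48.
3rd diffs: -12, -12 (constant).
So h_m = -2m^3 - 6m^2 + 5.
Evaluating at m = 7 gives h_7 = -975.

-975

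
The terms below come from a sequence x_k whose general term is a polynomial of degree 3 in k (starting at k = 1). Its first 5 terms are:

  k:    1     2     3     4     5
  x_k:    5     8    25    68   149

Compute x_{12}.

1st diffs: 3, 17, 43, 81.
2nd diffs: 14, 26, 38.
3rd diffs: 12, 12 (constant).
Newton forward-difference form: x_k = 5 + 3·C(k-1,1) + 14·C(k-1,2) + 12·C(k-1,3).
At k = 12: k-1 = 11, so x_{12} = 5 + 33 + 770 + 1980 = 2788.

2788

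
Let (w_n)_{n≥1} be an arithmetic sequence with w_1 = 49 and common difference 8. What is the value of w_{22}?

w_n = 49 + (n - 1)·8.
w_{22} = 49 + 21·8 = 217.

217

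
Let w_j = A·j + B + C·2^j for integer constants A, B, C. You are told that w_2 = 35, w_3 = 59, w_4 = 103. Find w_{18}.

1310799

Plug in j = 2, 3, 4: 2A + B + 4C = 35; 3A + B + 8C = 59; 4A + B + 16C = 103.
Subtracting the first from the second: A + 4C = 24.
Subtracting the second from the third: A + 8C = 44.
Solving: C = 5, A = 4, then B = 7.
So w_j = 4·j + 7 + 5·2^j; at j=18 this is 1310799.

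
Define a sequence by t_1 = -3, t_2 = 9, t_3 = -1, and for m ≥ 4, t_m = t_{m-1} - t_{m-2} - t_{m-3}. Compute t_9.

Compute successive terms:
t_4 = -7  t_5 = -15  t_6 = -7  t_7 = 15  t_8 = 37  t_9 = 29.

29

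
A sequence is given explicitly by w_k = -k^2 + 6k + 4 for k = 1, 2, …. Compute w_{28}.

-612

w_{28} = -1·28^2 + 6·28 + 4 = -612.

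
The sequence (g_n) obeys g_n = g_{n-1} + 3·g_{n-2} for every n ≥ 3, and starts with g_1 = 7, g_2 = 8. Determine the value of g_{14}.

Applying the relation repeatedly:
g_3 = 29  g_4 = 53  g_5 = 140  …  g_{11} = 19940  g_{12} = 45803  g_{13} = 105623  g_{14} = 243032.

243032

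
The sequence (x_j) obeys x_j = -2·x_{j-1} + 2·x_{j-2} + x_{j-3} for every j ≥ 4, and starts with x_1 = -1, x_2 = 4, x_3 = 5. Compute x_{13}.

37295

Compute successive terms:
x_4 = -3;  x_5 = 20;  x_6 = -41;  x_7 = 119;  x_8 = -300;  x_9 = 797;  x_{10} = -2075;  x_{11} = 5444;  x_{12} = -14241;  x_{13} = 37295.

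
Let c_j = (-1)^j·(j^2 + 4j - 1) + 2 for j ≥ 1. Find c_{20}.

(-1)^20 = 1; j^2 + 4j - 1 at j=20 is 479; so c_{20} = 481.

481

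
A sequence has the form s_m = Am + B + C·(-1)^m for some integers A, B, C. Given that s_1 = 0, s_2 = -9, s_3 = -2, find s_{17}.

-16

Write the equations: A + B - C = 0; 2A + B + C = -9; 3A + B - C = -2.
Subtracting the first from the second: A + 2C = -9.
Subtracting the second from the third: A - 2C = 7.
Solving: C = -4, A = -1, then B = -3.
So s_m = -1·m + (-3) + (-4)·(-1)^m; at m=17 this is -16.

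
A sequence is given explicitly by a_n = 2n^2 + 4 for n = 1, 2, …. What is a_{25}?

a_{25} = 2·25^2 + 4 = 1254.

1254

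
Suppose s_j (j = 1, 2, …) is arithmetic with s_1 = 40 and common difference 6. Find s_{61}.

s_j = 40 + (j - 1)·6.
s_{61} = 40 + 60·6 = 400.

400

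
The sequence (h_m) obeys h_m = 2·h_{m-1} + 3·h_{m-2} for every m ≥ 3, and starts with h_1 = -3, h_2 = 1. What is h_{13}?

Applying the relation repeatedly:
h_3 = -7  h_4 = -11  h_5 = -43  …  h_{10} = -9839  h_{11} = -29527  h_{12} = -88571  h_{13} = -265723.
(Characteristic roots are 3 and -1.)

-265723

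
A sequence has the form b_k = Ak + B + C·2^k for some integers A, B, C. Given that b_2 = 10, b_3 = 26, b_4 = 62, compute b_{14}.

The three given values yield: 2A + B + 4C = 10; 3A + B + 8C = 26; 4A + B + 16C = 62.
Subtracting the first from the second: A + 4C = 16.
Subtracting the second from the third: A + 8C = 36.
Solving: C = 5, A = -4, then B = -2.
So b_k = -4·k + (-2) + 5·2^k; at k=14 this is 81862.

81862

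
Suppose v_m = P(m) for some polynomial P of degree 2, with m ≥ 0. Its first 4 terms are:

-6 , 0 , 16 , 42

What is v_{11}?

1st diffs: 6, 16, 26.
2nd diffs: 10, 10 (constant).
Newton forward-difference form: v_m = -6 + 6·C(m,1) + 10·C(m,2).
At m = 11: m = 11, so v_{11} = -6 + 66 + 550 = 610.

610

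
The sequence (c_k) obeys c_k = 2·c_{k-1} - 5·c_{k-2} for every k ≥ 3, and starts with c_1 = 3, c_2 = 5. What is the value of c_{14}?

c_3 = -5, c_4 = -35, c_5 = -45, …, c_{11} = -2405, c_{12} = 16765, c_{13} = 45555, c_{14} = 7285.

7285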